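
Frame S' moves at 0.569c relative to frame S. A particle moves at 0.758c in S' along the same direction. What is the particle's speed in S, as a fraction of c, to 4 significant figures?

u ≈ 0.9271c

Relativistic velocity addition: u = (u' + v)/(1 + u'v/c²)
= (0.758 + 0.569)/(1 + 0.758×0.569) = 1.327/1.43130 = 0.9271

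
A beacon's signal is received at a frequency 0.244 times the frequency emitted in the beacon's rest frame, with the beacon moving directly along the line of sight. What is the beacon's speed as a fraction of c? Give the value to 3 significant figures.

f_obs/f_src = √((1−β)/(1+β)) = 0.244  ⇒  (1−β)/(1+β) = 0.059536
β = |1 − D²|/(1 + D²) = |1 − 0.059536|/(1 + 0.059536) = 0.888

β ≈ 0.888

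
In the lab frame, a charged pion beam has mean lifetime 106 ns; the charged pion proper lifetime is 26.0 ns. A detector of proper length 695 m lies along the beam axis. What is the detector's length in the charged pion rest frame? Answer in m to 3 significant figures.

Time dilation ⇒ γ = Δt/τ₀ = 106/26.0 = 4.0769
Length contraction: L = L₀/γ = 695/4.0769 = 170 m

L ≈ 170 m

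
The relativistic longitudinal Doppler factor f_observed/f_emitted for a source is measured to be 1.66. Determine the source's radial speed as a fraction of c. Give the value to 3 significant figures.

f_obs/f_src = √((1+β)/(1−β)) = 1.66  ⇒  (1+β)/(1−β) = 2.7556
β = |1 − D²|/(1 + D²) = |1 − 2.7556|/(1 + 2.7556) = 0.467

β ≈ 0.467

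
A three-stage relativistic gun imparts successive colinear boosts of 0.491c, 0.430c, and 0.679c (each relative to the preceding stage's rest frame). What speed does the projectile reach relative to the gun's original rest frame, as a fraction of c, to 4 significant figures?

Compose boost 2: (0.430 + 0.491)/(1 + 0.430×0.491) = 0.9210/1.21113 = 0.760447
Compose boost 3: (0.679 + 0.760447)/(1 + 0.679×0.760447) = 1.43945/1.51634 = 0.9493

u ≈ 0.9493c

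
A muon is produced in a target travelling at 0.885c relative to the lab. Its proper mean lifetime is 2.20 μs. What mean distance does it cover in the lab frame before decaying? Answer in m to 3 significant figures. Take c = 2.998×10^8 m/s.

d ≈ 1250 m

γ = 1/√(1 − 0.885²) = 2.1478
Dilated lifetime: Δt = γτ₀ = 2.1478 × 2.20 μs = 4.7252 μs
d = vΔt = 0.885c × 4.7252 μs = 2.6532×10^8 m/s × 4.7252×10^-6 s = 1250 m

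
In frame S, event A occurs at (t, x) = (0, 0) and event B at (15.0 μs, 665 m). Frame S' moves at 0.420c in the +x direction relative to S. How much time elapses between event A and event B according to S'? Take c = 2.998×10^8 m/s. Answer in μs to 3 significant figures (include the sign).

γ = 1/√(1 − 0.420²) = 1.1019
Δt' = γ(Δt − vΔx/c²) = 1.1019 × (15.0 μs − 0.420×665 m / (2.998×10^8 m/s))
= 1.1019 × (14.068 μs) = 15.5 μs

Δt' ≈ 15.5 μs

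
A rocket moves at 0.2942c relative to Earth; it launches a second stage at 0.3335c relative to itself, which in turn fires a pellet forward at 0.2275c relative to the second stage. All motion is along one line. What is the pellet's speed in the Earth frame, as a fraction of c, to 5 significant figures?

u ≈ 0.70716c

Compose boost 2: (0.3335 + 0.2942)/(1 + 0.3335×0.2942) = 0.62770/1.098116 = 0.5716155
Compose boost 3: (0.2275 + 0.5716155)/(1 + 0.2275×0.5716155) = 0.7991155/1.130043 = 0.70716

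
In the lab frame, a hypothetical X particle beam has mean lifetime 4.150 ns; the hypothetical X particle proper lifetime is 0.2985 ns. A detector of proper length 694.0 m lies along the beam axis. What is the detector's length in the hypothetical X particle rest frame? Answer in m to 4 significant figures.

Time dilation ⇒ γ = Δt/τ₀ = 4.150/0.2985 = 13.9028
Length contraction: L = L₀/γ = 694.0/13.9028 = 49.92 m

L ≈ 49.92 m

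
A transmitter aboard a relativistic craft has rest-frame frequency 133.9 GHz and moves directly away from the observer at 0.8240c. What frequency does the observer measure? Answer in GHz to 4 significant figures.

Relativistic Doppler: f_obs = f_src √((1−β)/(1+β))
= 133.9 × √(0.176000/1.82400) = 133.9 × 0.310630 = 41.59 GHz

f_obs ≈ 41.59 GHz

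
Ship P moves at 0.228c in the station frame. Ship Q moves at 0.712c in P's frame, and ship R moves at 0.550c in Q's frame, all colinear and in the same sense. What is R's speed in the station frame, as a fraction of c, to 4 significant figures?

Compose boost 2: (0.712 + 0.228)/(1 + 0.712×0.228) = 0.9400/1.16234 = 0.808716
Compose boost 3: (0.550 + 0.808716)/(1 + 0.550×0.808716) = 1.35872/1.44479 = 0.9404

u ≈ 0.9404c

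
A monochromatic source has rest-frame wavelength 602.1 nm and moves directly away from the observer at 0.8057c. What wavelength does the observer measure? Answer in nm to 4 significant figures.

λ_obs ≈ 1836 nm

Relativistic Doppler: λ_obs = λ_src √((1+β)/(1−β))
= 602.1 × √(1.80570/0.194300) = 602.1 × 3.04850 = 1836 nm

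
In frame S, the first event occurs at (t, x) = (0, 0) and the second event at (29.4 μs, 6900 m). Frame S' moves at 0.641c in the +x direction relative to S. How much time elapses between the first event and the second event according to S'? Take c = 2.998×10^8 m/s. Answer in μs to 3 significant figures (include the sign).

γ = 1/√(1 − 0.641²) = 1.3029
Δt' = γ(Δt − vΔx/c²) = 1.3029 × (29.4 μs − 0.641×6900 m / (2.998×10^8 m/s))
= 1.3029 × (14.647 μs) = 19.1 μs

Δt' ≈ 19.1 μs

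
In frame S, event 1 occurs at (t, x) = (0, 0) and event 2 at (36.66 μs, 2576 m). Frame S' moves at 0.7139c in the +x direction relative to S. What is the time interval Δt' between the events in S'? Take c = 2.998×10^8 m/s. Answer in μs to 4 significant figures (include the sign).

Δt' ≈ 43.59 μs

γ = 1/√(1 − 0.7139²) = 1.42807
Δt' = γ(Δt − vΔx/c²) = 1.42807 × (36.66 μs − 0.7139×2576 m / (2.998×10^8 m/s))
= 1.42807 × (30.5259 μs) = 43.59 μs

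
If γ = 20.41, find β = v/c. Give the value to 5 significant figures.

β ≈ 0.99880

β = √(1 − 1/γ²) = √(1 − 1/20.41²) = √(0.9975994) = 0.99880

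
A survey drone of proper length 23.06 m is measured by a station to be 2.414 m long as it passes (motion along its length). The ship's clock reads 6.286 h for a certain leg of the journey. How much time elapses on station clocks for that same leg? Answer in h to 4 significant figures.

Length contraction ⇒ γ = L₀/L = 23.06/2.414 = 9.55261
Time dilation: Δt = γτ₀ = 9.55261 × 6.286 h = 60.05 h

Δt ≈ 60.05 h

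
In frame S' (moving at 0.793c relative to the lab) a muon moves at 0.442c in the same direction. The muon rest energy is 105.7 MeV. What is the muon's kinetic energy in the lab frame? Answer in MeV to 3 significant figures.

K ≈ 156 MeV

u_lab = (0.442 + 0.793)/(1 + 0.442×0.793) = 0.914472
γ = 1/√(1 − 0.914472²) = 2.4713
K = (γ − 1)m₀c² = (2.4713 − 1) × 105.7 = 1.4713 × 105.7 = 156 MeV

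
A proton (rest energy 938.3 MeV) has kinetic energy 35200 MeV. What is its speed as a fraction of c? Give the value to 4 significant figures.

β ≈ 0.9997

γ = 1 + K/(m₀c²) = 1 + 35200/938.3 = 38.5147
β = √(1 − 1/γ²) = 0.9997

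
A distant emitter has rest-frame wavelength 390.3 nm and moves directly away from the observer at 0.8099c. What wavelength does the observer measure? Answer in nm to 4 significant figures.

Relativistic Doppler: λ_obs = λ_src √((1+β)/(1−β))
= 390.3 × √(1.80990/0.190100) = 390.3 × 3.08558 = 1204 nm

λ_obs ≈ 1204 nm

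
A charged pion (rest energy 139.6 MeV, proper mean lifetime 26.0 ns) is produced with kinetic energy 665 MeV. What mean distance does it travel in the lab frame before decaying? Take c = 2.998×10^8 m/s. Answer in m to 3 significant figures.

γ = 1 + K/(m₀c²) = 1 + 665/139.6 = 5.7636
β = √(1 − 1/γ²) = 0.98483
Dilated lifetime: γτ₀ = 5.7636 × 26.0 ns = 149.85 ns
d = βc·γτ₀ = 0.98483 × (2.998×10^8 m/s) × 1.4985×10^-7 s = 44.2 m

d ≈ 44.2 m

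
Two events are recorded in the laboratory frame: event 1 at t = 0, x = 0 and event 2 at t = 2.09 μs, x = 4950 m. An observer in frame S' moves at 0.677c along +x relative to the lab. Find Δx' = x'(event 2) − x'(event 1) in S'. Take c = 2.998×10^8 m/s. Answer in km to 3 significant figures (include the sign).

Δx' ≈ 6.15 km

γ = 1/√(1 − 0.677²) = 1.3587
Δx' = γ(Δx − vΔt) = 1.3587 × (4950 m − 0.677×(2.998×10^8 m/s)×2.09×10^-6 s)
= 1.3587 × (4525.8 m) = 6.15 km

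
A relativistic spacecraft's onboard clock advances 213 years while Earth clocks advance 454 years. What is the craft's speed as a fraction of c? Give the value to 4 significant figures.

β ≈ 0.8831

γ = Δt/τ₀ = 454/213 = 2.13146
β = √(1 − 1/γ²) = √(1 − 1/2.13146²) = 0.8831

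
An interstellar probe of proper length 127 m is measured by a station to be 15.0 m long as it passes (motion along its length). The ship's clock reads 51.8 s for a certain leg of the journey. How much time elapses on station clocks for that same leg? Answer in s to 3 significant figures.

Δt ≈ 439 s

Length contraction ⇒ γ = L₀/L = 127/15.0 = 8.4667
Time dilation: Δt = γτ₀ = 8.4667 × 51.8 s = 439 s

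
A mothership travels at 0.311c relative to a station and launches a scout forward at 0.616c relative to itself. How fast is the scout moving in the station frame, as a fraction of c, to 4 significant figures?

Compose boost 2: (0.616 + 0.311)/(1 + 0.616×0.311) = 0.9270/1.19158 = 0.7780

u ≈ 0.7780c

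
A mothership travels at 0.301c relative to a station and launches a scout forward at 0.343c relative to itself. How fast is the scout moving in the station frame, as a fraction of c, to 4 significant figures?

Compose boost 2: (0.343 + 0.301)/(1 + 0.343×0.301) = 0.6440/1.10324 = 0.5837

u ≈ 0.5837c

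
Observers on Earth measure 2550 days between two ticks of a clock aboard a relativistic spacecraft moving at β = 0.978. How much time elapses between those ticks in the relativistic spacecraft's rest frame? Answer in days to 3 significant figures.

γ = 1/√(1 − 0.978²) = 4.7938
Proper time: τ₀ = Δt/γ = 2550/4.7938 = 532 days

τ₀ ≈ 532 days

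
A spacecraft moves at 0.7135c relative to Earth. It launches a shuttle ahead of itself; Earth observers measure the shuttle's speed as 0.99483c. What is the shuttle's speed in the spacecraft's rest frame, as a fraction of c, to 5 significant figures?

u' ≈ 0.96947c

Inverse velocity addition: u' = (u − v)/(1 − uv/c²)
= (0.99483 − 0.7135)/(1 − 0.99483×0.7135) = 0.28133/0.2901888 = 0.96947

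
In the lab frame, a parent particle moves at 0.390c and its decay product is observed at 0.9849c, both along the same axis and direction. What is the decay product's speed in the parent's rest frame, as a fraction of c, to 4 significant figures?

Inverse velocity addition: u' = (u − v)/(1 − uv/c²)
= (0.9849 − 0.390)/(1 − 0.9849×0.390) = 0.5949/0.615889 = 0.9659

u' ≈ 0.9659c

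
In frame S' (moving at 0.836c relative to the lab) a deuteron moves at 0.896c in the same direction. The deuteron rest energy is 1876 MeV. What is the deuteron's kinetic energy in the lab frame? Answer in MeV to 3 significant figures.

K ≈ 11600 MeV

u_lab = (0.896 + 0.836)/(1 + 0.896×0.836) = 0.990248
γ = 1/√(1 − 0.990248²) = 7.1781
K = (γ − 1)m₀c² = (7.1781 − 1) × 1876 = 6.1781 × 1876 = 11600 MeV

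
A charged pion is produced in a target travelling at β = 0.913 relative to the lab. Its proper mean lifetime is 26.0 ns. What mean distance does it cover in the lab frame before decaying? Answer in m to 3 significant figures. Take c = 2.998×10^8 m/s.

γ = 1/√(1 − 0.913²) = 2.4512
Dilated lifetime: Δt = γτ₀ = 2.4512 × 26.0 ns = 63.732 ns
d = vΔt = 0.913c × 63.732 ns = 2.7372×10^8 m/s × 6.3732×10^-8 s = 17.4 m

d ≈ 17.4 m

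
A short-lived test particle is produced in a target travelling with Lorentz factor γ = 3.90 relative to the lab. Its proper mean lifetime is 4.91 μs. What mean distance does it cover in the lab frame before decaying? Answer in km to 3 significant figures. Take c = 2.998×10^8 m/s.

β = √(1 − 1/γ²) = √(1 − 1/3.90²) = 0.96657
Dilated lifetime: Δt = γτ₀ = 3.90 × 4.91 μs = 19.149 μs
d = vΔt = 0.96657c × 19.149 μs = 2.8978×10^8 m/s × 1.9149×10^-5 s = 5.55 km

d ≈ 5.55 km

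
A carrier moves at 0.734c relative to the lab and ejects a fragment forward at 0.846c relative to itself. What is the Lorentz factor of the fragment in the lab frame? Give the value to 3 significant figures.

γ ≈ 4.48

u_lab = (0.846 + 0.734)/(1 + 0.846×0.734) = 1.580/1.62096 = 0.974729
γ = 1/√(1 − 0.974729²) = 4.48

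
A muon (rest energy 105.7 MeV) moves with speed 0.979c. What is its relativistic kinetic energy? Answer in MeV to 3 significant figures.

γ = 1/√(1 − 0.979²) = 4.9053
K = (γ − 1)m₀c² = (4.9053 − 1) × 105.7 MeV = 3.9053 × 105.7 MeV = 413 MeV

K ≈ 413 MeV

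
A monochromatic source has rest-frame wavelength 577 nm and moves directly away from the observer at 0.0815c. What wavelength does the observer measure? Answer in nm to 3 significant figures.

Relativistic Doppler: λ_obs = λ_src √((1+β)/(1−β))
= 577 × √(1.0815/0.91850) = 577 × 1.0851 = 626 nm

λ_obs ≈ 626 nm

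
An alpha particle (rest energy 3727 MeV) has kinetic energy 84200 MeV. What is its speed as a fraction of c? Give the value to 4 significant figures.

γ = 1 + K/(m₀c²) = 1 + 84200/3727 = 23.5919
β = √(1 − 1/γ²) = 0.9991

β ≈ 0.9991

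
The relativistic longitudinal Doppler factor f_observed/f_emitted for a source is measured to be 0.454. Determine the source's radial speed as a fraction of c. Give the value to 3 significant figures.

β ≈ 0.658

f_obs/f_src = √((1−β)/(1+β)) = 0.454  ⇒  (1−β)/(1+β) = 0.20612
β = |1 − D²|/(1 + D²) = |1 − 0.20612|/(1 + 0.20612) = 0.658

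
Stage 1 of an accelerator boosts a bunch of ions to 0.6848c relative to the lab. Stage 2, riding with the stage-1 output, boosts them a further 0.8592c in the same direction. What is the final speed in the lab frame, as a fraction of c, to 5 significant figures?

Compose boost 2: (0.8592 + 0.6848)/(1 + 0.8592×0.6848) = 1.5440/1.588380 = 0.97206

u ≈ 0.97206c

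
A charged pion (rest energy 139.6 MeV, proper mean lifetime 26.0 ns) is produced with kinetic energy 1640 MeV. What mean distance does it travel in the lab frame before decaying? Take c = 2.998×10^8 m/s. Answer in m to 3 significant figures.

γ = 1 + K/(m₀c²) = 1 + 1640/139.6 = 12.748
β = √(1 − 1/γ²) = 0.99692
Dilated lifetime: γτ₀ = 12.748 × 26.0 ns = 331.44 ns
d = βc·γτ₀ = 0.99692 × (2.998×10^8 m/s) × 3.3144×10^-7 s = 99.1 m

d ≈ 99.1 m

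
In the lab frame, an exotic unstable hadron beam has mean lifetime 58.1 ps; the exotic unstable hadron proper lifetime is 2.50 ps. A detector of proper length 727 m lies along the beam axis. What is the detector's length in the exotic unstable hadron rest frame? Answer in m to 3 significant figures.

L ≈ 31.3 m

Time dilation ⇒ γ = Δt/τ₀ = 58.1/2.50 = 23.240
Length contraction: L = L₀/γ = 727/23.240 = 31.3 m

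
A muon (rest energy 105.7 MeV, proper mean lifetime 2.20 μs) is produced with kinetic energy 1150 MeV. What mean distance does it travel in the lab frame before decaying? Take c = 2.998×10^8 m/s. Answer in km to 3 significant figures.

γ = 1 + K/(m₀c²) = 1 + 1150/105.7 = 11.880
β = √(1 − 1/γ²) = 0.99645
Dilated lifetime: γτ₀ = 11.880 × 2.20 μs = 26.136 μs
d = βc·γτ₀ = 0.99645 × (2.998×10^8 m/s) × 2.6136×10^-5 s = 7.81 km

d ≈ 7.81 km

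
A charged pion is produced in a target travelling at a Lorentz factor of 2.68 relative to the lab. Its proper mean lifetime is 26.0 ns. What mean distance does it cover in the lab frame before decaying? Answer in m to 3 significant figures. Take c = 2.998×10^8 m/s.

β = √(1 − 1/γ²) = √(1 − 1/2.68²) = 0.92778
Dilated lifetime: Δt = γτ₀ = 2.68 × 26.0 ns = 69.680 ns
d = vΔt = 0.92778c × 69.680 ns = 2.7815×10^8 m/s × 6.9680×10^-8 s = 19.4 m

d ≈ 19.4 m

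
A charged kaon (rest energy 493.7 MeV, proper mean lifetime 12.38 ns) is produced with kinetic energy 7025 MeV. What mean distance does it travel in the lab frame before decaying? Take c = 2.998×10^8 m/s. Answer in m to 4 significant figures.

d ≈ 56.40 m

γ = 1 + K/(m₀c²) = 1 + 7025/493.7 = 15.2293
β = √(1 − 1/γ²) = 0.997842
Dilated lifetime: γτ₀ = 15.2293 × 12.38 ns = 188.539 ns
d = βc·γτ₀ = 0.997842 × (2.998×10^8 m/s) × 1.88539×10^-7 s = 56.40 m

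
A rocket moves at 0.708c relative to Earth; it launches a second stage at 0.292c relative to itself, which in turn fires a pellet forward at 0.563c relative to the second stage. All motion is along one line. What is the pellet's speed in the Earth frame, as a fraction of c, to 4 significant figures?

Compose boost 2: (0.292 + 0.708)/(1 + 0.292×0.708) = 1.000/1.20674 = 0.828682
Compose boost 3: (0.563 + 0.828682)/(1 + 0.563×0.828682) = 1.39168/1.46655 = 0.9490

u ≈ 0.9490c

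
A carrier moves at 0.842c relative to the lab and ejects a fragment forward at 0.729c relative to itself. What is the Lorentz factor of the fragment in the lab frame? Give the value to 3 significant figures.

u_lab = (0.729 + 0.842)/(1 + 0.729×0.842) = 1.571/1.61382 = 0.973468
γ = 1/√(1 − 0.973468²) = 4.37

γ ≈ 4.37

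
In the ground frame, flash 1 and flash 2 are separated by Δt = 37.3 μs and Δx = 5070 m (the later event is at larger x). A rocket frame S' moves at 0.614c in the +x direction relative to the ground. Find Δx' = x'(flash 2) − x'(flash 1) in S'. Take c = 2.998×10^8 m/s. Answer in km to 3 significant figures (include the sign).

γ = 1/√(1 − 0.614²) = 1.2669
Δx' = γ(Δx − vΔt) = 1.2669 × (5070 m − 0.614×(2.998×10^8 m/s)×37.3×10^-6 s)
= 1.2669 × (-1796.1 m) = -2.28 km

Δx' ≈ -2.28 km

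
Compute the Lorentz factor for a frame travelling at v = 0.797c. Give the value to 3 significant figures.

γ ≈ 1.66

γ = 1/√(1 − β²) = 1/√(1 − 0.797²) = 1/√(0.36479) = 1.66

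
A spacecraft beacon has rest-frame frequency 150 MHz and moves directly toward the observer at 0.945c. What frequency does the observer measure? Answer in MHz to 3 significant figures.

Relativistic Doppler: f_obs = f_src √((1+β)/(1−β))
= 150 × √(1.9450/0.055000) = 150 × 5.9467 = 892 MHz

f_obs ≈ 892 MHz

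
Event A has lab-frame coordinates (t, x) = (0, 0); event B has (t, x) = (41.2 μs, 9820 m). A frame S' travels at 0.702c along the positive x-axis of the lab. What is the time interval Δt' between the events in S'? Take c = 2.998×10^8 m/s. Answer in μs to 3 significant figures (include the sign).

Δt' ≈ 25.6 μs

γ = 1/√(1 − 0.702²) = 1.4041
Δt' = γ(Δt − vΔx/c²) = 1.4041 × (41.2 μs − 0.702×9820 m / (2.998×10^8 m/s))
= 1.4041 × (18.206 μs) = 25.6 μs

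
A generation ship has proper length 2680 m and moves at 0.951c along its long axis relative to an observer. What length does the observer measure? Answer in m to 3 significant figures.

γ = 1/√(1 − 0.951²) = 3.2342
Length contraction: L = L₀/γ = 2680/3.2342 = 829 m

L ≈ 829 m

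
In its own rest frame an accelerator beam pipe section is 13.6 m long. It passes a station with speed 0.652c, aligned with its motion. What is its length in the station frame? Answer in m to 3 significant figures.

γ = 1/√(1 − 0.652²) = 1.3189
Length contraction: L = L₀/γ = 13.6/1.3189 = 10.3 m

L ≈ 10.3 m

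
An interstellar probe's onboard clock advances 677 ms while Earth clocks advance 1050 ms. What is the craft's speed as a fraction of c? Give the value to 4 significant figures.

γ = Δt/τ₀ = 1050/677 = 1.55096
β = √(1 − 1/γ²) = √(1 − 1/1.55096²) = 0.7644

β ≈ 0.7644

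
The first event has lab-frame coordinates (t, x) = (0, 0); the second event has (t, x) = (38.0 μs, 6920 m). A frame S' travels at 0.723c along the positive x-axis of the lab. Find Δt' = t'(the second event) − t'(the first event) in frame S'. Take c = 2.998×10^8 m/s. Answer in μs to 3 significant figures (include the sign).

Δt' ≈ 30.8 μs

γ = 1/√(1 − 0.723²) = 1.4475
Δt' = γ(Δt − vΔx/c²) = 1.4475 × (38.0 μs − 0.723×6920 m / (2.998×10^8 m/s))
= 1.4475 × (21.312 μs) = 30.8 μs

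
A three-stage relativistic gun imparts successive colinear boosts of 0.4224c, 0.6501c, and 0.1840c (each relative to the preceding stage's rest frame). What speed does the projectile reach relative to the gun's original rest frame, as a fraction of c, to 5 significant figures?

Compose boost 2: (0.6501 + 0.4224)/(1 + 0.6501×0.4224) = 1.0725/1.274602 = 0.8414390
Compose boost 3: (0.1840 + 0.8414390)/(1 + 0.1840×0.8414390) = 1.025439/1.154825 = 0.88796

u ≈ 0.88796c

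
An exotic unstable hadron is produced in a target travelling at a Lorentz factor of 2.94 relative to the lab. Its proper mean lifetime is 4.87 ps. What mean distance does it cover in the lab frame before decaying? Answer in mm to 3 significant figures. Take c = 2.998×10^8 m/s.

β = √(1 − 1/γ²) = √(1 − 1/2.94²) = 0.94038
Dilated lifetime: Δt = γτ₀ = 2.94 × 4.87 ps = 14.318 ps
d = vΔt = 0.94038c × 14.318 ps = 2.8192×10^8 m/s × 1.4318×10^-11 s = 4.04 mm

d ≈ 4.04 mm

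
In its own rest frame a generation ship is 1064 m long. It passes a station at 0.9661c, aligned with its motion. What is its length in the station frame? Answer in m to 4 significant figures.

L ≈ 274.7 m

γ = 1/√(1 − 0.9661²) = 3.87344
Length contraction: L = L₀/γ = 1064/3.87344 = 274.7 m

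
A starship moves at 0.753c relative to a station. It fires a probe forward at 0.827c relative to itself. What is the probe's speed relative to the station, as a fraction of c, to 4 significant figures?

u ≈ 0.9737c

Relativistic velocity addition: u = (u' + v)/(1 + u'v/c²)
= (0.827 + 0.753)/(1 + 0.827×0.753) = 1.580/1.62273 = 0.9737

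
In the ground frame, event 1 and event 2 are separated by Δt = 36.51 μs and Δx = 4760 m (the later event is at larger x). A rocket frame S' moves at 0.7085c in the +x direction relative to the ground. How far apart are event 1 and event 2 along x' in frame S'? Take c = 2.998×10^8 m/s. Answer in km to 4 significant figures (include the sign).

γ = 1/√(1 − 0.7085²) = 1.41701
Δx' = γ(Δx − vΔt) = 1.41701 × (4760 m − 0.7085×(2.998×10^8 m/s)×36.51×10^-6 s)
= 1.41701 × (-2995.03 m) = -4.244 km

Δx' ≈ -4.244 km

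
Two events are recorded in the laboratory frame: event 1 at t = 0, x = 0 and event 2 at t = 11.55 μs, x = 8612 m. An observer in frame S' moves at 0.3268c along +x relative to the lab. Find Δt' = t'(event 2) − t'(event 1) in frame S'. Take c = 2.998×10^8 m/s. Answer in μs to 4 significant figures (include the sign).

Δt' ≈ 2.288 μs

γ = 1/√(1 − 0.3268²) = 1.05810
Δt' = γ(Δt − vΔx/c²) = 1.05810 × (11.55 μs − 0.3268×8612 m / (2.998×10^8 m/s))
= 1.05810 × (2.16240 μs) = 2.288 μs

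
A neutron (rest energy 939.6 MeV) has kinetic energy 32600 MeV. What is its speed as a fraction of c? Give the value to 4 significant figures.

γ = 1 + K/(m₀c²) = 1 + 32600/939.6 = 35.6956
β = √(1 − 1/γ²) = 0.9996

β ≈ 0.9996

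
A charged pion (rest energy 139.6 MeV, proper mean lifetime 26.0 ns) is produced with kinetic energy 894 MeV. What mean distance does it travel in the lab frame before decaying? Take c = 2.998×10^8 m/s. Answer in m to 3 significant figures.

γ = 1 + K/(m₀c²) = 1 + 894/139.6 = 7.4040
β = √(1 − 1/γ²) = 0.99084
Dilated lifetime: γτ₀ = 7.4040 × 26.0 ns = 192.50 ns
d = βc·γτ₀ = 0.99084 × (2.998×10^8 m/s) × 1.9250×10^-7 s = 57.2 m

d ≈ 57.2 m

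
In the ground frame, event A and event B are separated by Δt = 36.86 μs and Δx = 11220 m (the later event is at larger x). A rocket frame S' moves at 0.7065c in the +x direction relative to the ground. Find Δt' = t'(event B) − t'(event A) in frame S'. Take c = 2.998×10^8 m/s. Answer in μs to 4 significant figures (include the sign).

γ = 1/√(1 − 0.7065²) = 1.41300
Δt' = γ(Δt − vΔx/c²) = 1.41300 × (36.86 μs − 0.7065×11220 m / (2.998×10^8 m/s))
= 1.41300 × (10.4193 μs) = 14.72 μs

Δt' ≈ 14.72 μs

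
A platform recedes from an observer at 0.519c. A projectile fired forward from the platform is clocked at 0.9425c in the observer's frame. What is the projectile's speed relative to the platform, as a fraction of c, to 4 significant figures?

Inverse velocity addition: u' = (u − v)/(1 − uv/c²)
= (0.9425 − 0.519)/(1 − 0.9425×0.519) = 0.4235/0.510842 = 0.8290

u' ≈ 0.8290c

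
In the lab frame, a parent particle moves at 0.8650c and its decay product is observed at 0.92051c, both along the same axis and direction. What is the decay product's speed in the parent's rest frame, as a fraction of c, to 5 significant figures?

u' ≈ 0.27243c

Inverse velocity addition: u' = (u − v)/(1 − uv/c²)
= (0.92051 − 0.8650)/(1 − 0.92051×0.8650) = 0.055510/0.2037588 = 0.27243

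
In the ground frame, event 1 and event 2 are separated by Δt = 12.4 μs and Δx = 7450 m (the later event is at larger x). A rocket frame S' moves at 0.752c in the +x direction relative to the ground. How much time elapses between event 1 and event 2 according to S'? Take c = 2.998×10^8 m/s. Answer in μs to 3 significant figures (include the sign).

γ = 1/√(1 − 0.752²) = 1.5171
Δt' = γ(Δt − vΔx/c²) = 1.5171 × (12.4 μs − 0.752×7450 m / (2.998×10^8 m/s))
= 1.5171 × (-6.2871 μs) = -9.54 μs

Δt' ≈ -9.54 μs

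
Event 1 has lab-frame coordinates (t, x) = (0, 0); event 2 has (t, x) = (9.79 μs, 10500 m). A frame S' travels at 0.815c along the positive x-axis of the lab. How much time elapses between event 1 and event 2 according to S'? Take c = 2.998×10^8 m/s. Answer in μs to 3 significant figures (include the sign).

Δt' ≈ -32.4 μs

γ = 1/√(1 − 0.815²) = 1.7257
Δt' = γ(Δt − vΔx/c²) = 1.7257 × (9.79 μs − 0.815×10500 m / (2.998×10^8 m/s))
= 1.7257 × (-18.754 μs) = -32.4 μs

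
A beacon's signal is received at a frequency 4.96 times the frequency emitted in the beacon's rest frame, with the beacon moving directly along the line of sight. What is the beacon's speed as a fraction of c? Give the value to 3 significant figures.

f_obs/f_src = √((1+β)/(1−β)) = 4.96  ⇒  (1+β)/(1−β) = 24.602
β = |1 − D²|/(1 + D²) = |1 − 24.602|/(1 + 24.602) = 0.922

β ≈ 0.922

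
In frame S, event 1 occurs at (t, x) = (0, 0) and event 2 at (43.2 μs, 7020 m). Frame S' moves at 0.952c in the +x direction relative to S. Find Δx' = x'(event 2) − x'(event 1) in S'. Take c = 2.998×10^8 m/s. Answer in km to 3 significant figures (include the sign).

γ = 1/√(1 − 0.952²) = 3.2669
Δx' = γ(Δx − vΔt) = 3.2669 × (7020 m − 0.952×(2.998×10^8 m/s)×43.2×10^-6 s)
= 3.2669 × (-5309.7 m) = -17.3 km

Δx' ≈ -17.3 km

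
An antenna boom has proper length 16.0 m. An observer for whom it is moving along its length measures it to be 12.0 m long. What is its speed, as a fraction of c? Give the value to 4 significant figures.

β ≈ 0.6614

γ = L₀/L = 16.0/12.0 = 1.33333
β = √(1 − 1/γ²) = 0.6614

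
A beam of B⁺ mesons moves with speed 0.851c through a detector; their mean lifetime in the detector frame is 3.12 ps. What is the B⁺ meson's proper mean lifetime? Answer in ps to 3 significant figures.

γ = 1/√(1 − 0.851²) = 1.9042
Proper time: τ₀ = Δt/γ = 3.12/1.9042 = 1.64 ps

τ₀ ≈ 1.64 ps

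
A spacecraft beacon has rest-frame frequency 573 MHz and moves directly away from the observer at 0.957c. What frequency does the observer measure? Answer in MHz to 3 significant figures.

f_obs ≈ 84.9 MHz

Relativistic Doppler: f_obs = f_src √((1−β)/(1+β))
= 573 × √(0.043000/1.9570) = 573 × 0.14823 = 84.9 MHz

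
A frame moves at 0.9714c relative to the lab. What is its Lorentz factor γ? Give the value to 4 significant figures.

γ ≈ 4.211

γ = 1/√(1 − β²) = 1/√(1 − 0.9714²) = 1/√(0.0563820) = 4.211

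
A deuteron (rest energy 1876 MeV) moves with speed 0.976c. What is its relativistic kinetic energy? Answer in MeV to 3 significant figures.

γ = 1/√(1 − 0.976²) = 4.5920
K = (γ − 1)m₀c² = (4.5920 − 1) × 1876 MeV = 3.5920 × 1876 MeV = 6740 MeV

K ≈ 6740 MeV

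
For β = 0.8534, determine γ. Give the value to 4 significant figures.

γ ≈ 1.918

γ = 1/√(1 − β²) = 1/√(1 − 0.8534²) = 1/√(0.271708) = 1.918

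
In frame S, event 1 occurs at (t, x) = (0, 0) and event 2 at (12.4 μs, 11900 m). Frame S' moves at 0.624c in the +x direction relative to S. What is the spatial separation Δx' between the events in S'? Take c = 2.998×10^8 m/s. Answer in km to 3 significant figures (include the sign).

Δx' ≈ 12.3 km

γ = 1/√(1 − 0.624²) = 1.2797
Δx' = γ(Δx − vΔt) = 1.2797 × (11900 m − 0.624×(2.998×10^8 m/s)×12.4×10^-6 s)
= 1.2797 × (9580.3 m) = 12.3 km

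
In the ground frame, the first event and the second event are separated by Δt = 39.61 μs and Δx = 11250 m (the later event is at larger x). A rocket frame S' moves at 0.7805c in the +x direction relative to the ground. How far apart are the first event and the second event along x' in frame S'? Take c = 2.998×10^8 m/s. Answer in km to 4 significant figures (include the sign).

γ = 1/√(1 − 0.7805²) = 1.59960
Δx' = γ(Δx − vΔt) = 1.59960 × (11250 m − 0.7805×(2.998×10^8 m/s)×39.61×10^-6 s)
= 1.59960 × (1981.50 m) = 3.170 km

Δx' ≈ 3.170 km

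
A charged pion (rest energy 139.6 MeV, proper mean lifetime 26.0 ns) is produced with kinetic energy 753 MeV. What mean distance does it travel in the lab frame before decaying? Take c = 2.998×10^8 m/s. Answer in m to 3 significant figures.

d ≈ 49.2 m

γ = 1 + K/(m₀c²) = 1 + 753/139.6 = 6.3940
β = √(1 − 1/γ²) = 0.98769
Dilated lifetime: γτ₀ = 6.3940 × 26.0 ns = 166.24 ns
d = βc·γτ₀ = 0.98769 × (2.998×10^8 m/s) × 1.6624×10^-7 s = 49.2 m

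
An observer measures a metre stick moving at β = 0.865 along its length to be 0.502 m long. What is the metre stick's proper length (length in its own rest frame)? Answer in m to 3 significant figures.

γ = 1/√(1 − 0.865²) = 1.9929
L₀ = γL = 1.9929 × 0.502 = 1.00 m

L₀ ≈ 1.00 m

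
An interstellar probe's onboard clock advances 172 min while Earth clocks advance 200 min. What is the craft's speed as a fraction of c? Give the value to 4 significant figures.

γ = Δt/τ₀ = 200/172 = 1.16279
β = √(1 − 1/γ²) = √(1 − 1/1.16279²) = 0.5103

β ≈ 0.5103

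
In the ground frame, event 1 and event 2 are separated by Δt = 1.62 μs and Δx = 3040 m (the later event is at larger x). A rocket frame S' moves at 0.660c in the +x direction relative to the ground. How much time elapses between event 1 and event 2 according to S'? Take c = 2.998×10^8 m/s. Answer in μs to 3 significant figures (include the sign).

Δt' ≈ -6.75 μs

γ = 1/√(1 − 0.660²) = 1.3311
Δt' = γ(Δt − vΔx/c²) = 1.3311 × (1.62 μs − 0.660×3040 m / (2.998×10^8 m/s))
= 1.3311 × (-5.0725 μs) = -6.75 μs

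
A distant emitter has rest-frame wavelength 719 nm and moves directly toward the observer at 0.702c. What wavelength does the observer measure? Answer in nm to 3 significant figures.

λ_obs ≈ 301 nm

Relativistic Doppler: λ_obs = λ_src √((1−β)/(1+β))
= 719 × √(0.29800/1.7020) = 719 × 0.41844 = 301 nm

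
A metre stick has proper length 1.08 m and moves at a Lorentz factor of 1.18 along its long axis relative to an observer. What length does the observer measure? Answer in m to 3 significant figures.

γ = 1.18 (given)
Length contraction: L = L₀/γ = 1.08/1.18 = 0.915 m

L ≈ 0.915 m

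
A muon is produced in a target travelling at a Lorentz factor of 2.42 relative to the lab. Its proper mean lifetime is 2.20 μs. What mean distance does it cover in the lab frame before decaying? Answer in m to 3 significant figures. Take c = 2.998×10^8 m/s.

d ≈ 1450 m

β = √(1 − 1/γ²) = √(1 − 1/2.42²) = 0.91063
Dilated lifetime: Δt = γτ₀ = 2.42 × 2.20 μs = 5.3240 μs
d = vΔt = 0.91063c × 5.3240 μs = 2.7301×10^8 m/s × 5.3240×10^-6 s = 1450 m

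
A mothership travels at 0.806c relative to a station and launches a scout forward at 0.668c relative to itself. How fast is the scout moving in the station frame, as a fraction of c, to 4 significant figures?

Compose boost 2: (0.668 + 0.806)/(1 + 0.668×0.806) = 1.474/1.53841 = 0.9581

u ≈ 0.9581c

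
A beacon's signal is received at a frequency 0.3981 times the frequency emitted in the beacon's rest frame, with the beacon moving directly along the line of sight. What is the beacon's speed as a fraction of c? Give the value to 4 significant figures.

β ≈ 0.7264

f_obs/f_src = √((1−β)/(1+β)) = 0.3981  ⇒  (1−β)/(1+β) = 0.158484
β = |1 − D²|/(1 + D²) = |1 − 0.158484|/(1 + 0.158484) = 0.7264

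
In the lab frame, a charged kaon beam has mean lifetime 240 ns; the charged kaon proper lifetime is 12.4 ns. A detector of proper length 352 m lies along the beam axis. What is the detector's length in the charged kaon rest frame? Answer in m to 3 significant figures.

Time dilation ⇒ γ = Δt/τ₀ = 240/12.4 = 19.355
Length contraction: L = L₀/γ = 352/19.355 = 18.2 m

L ≈ 18.2 m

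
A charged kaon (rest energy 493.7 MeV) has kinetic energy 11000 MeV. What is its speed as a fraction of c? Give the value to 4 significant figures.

γ = 1 + K/(m₀c²) = 1 + 11000/493.7 = 23.2807
β = √(1 − 1/γ²) = 0.9991

β ≈ 0.9991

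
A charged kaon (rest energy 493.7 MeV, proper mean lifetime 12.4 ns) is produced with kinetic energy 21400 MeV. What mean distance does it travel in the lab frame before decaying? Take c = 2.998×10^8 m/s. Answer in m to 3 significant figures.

d ≈ 165 m

γ = 1 + K/(m₀c²) = 1 + 21400/493.7 = 44.346
β = √(1 − 1/γ²) = 0.99975
Dilated lifetime: γτ₀ = 44.346 × 12.4 ns = 549.89 ns
d = βc·γτ₀ = 0.99975 × (2.998×10^8 m/s) × 5.4989×10^-7 s = 165 m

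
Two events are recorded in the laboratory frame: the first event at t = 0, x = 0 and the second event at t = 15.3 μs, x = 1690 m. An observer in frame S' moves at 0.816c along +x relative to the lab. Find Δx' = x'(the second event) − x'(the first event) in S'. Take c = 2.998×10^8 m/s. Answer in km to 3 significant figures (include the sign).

γ = 1/√(1 − 0.816²) = 1.7299
Δx' = γ(Δx − vΔt) = 1.7299 × (1690 m − 0.816×(2.998×10^8 m/s)×15.3×10^-6 s)
= 1.7299 × (-2052.9 m) = -3.55 km

Δx' ≈ -3.55 km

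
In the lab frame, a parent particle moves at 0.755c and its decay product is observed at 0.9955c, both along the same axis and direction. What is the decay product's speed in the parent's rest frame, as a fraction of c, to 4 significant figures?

u' ≈ 0.9682c

Inverse velocity addition: u' = (u − v)/(1 − uv/c²)
= (0.9955 − 0.755)/(1 − 0.9955×0.755) = 0.2405/0.248397 = 0.9682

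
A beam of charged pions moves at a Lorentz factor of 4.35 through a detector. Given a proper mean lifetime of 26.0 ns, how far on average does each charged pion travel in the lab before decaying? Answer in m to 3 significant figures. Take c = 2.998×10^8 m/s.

β = √(1 − 1/γ²) = √(1 − 1/4.35²) = 0.97322
Dilated lifetime: Δt = γτ₀ = 4.35 × 26.0 ns = 113.10 ns
d = vΔt = 0.97322c × 113.10 ns = 2.9177×10^8 m/s × 1.1310×10^-7 s = 33.0 m

d ≈ 33.0 m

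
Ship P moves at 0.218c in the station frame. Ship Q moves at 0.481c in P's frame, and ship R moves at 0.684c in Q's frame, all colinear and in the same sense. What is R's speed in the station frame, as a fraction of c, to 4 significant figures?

Compose boost 2: (0.481 + 0.218)/(1 + 0.481×0.218) = 0.6990/1.10486 = 0.632660
Compose boost 3: (0.684 + 0.632660)/(1 + 0.684×0.632660) = 1.31666/1.43274 = 0.9190

u ≈ 0.9190c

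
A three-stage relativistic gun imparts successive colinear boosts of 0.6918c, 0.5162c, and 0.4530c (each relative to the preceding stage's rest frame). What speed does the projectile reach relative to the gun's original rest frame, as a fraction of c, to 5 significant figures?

Compose boost 2: (0.5162 + 0.6918)/(1 + 0.5162×0.6918) = 1.2080/1.357107 = 0.8901287
Compose boost 3: (0.4530 + 0.8901287)/(1 + 0.4530×0.8901287) = 1.343129/1.403228 = 0.95717

u ≈ 0.95717c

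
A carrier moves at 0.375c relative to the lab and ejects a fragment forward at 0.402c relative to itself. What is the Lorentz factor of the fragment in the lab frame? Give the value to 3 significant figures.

u_lab = (0.402 + 0.375)/(1 + 0.402×0.375) = 0.7770/1.15075 = 0.675212
γ = 1/√(1 − 0.675212²) = 1.36

γ ≈ 1.36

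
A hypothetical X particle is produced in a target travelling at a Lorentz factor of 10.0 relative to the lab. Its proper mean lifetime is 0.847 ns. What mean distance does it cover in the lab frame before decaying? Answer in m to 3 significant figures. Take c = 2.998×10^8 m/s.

d ≈ 2.53 m

β = √(1 − 1/γ²) = √(1 − 1/10.0²) = 0.99499
Dilated lifetime: Δt = γτ₀ = 10.0 × 0.847 ns = 8.4700 ns
d = vΔt = 0.99499c × 8.4700 ns = 2.9830×10^8 m/s × 8.4700×10^-9 s = 2.53 m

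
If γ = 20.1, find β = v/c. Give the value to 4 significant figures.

β = √(1 − 1/γ²) = √(1 − 1/20.1²) = √(0.997525) = 0.9988

β ≈ 0.9988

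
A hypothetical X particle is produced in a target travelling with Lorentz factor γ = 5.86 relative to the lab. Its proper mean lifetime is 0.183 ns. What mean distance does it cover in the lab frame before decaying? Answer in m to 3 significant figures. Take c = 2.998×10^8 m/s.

d ≈ 0.317 m

β = √(1 − 1/γ²) = √(1 − 1/5.86²) = 0.98533
Dilated lifetime: Δt = γτ₀ = 5.86 × 0.183 ns = 1.0724 ns
d = vΔt = 0.98533c × 1.0724 ns = 2.9540×10^8 m/s × 1.0724×10^-9 s = 0.317 m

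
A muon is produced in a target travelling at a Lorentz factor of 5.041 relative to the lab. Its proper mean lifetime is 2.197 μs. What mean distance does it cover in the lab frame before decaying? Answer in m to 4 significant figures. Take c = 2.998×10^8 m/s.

d ≈ 3254 m

β = √(1 − 1/γ²) = √(1 − 1/5.041²) = 0.980127
Dilated lifetime: Δt = γτ₀ = 5.041 × 2.197 μs = 11.0751 μs
d = vΔt = 0.980127c × 11.0751 μs = 2.93842×10^8 m/s × 1.10751×10^-5 s = 3254 m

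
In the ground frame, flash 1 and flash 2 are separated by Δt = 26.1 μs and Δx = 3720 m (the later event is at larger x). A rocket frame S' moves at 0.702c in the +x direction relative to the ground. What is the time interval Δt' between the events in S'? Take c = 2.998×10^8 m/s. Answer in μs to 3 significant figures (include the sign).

Δt' ≈ 24.4 μs

γ = 1/√(1 − 0.702²) = 1.4041
Δt' = γ(Δt − vΔx/c²) = 1.4041 × (26.1 μs − 0.702×3720 m / (2.998×10^8 m/s))
= 1.4041 × (17.389 μs) = 24.4 μs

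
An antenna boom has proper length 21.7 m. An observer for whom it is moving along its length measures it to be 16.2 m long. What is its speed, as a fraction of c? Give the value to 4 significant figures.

γ = L₀/L = 21.7/16.2 = 1.33951
β = √(1 − 1/γ²) = 0.6653

β ≈ 0.6653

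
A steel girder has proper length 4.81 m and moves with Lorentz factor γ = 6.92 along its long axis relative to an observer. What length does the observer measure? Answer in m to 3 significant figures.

L ≈ 0.695 m

γ = 6.92 (given)
Length contraction: L = L₀/γ = 4.81/6.92 = 0.695 m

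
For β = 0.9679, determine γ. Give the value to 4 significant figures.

γ = 1/√(1 − β²) = 1/√(1 − 0.9679²) = 1/√(0.0631696) = 3.979

γ ≈ 3.979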